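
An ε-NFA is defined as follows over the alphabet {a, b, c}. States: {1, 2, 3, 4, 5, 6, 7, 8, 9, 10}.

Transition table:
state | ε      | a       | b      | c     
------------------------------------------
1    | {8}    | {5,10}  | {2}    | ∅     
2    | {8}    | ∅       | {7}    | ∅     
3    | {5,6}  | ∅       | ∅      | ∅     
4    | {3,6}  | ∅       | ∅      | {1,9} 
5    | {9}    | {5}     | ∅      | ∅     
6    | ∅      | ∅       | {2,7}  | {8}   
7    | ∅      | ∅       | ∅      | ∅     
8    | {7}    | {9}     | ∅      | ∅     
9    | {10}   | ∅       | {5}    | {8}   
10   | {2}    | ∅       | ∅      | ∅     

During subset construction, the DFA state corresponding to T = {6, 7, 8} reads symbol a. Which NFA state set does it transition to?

{2, 7, 8, 9, 10}

8 on a → {9}.
No a-transition from 6, 7.
Union after reading a: {9}.
Now take the ε-closure:
From 9 via ε: add 10.
From 10 via ε: add 2.
From 2 via ε: add 8.
From 8 via ε: add 7.
No new states can be added; the closed set is {2, 7, 8, 9, 10}.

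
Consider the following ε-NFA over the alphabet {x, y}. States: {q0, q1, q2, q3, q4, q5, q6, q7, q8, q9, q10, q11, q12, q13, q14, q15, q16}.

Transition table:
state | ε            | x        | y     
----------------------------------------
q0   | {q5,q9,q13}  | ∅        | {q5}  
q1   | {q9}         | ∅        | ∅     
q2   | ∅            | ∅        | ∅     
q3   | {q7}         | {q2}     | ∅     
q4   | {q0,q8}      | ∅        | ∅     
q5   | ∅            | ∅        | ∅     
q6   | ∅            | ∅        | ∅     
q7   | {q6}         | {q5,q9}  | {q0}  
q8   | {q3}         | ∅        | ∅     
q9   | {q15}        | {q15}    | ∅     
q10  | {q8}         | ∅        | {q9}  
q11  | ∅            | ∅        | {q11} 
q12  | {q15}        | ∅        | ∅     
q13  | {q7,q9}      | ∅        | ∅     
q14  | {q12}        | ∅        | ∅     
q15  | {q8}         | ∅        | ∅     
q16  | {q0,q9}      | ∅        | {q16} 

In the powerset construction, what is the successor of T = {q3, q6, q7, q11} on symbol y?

{q0, q3, q5, q6, q7, q8, q9, q11, q13, q15}

q7 on y → {q0}.
q11 on y → {q11}.
No y-transition from q3, q6.
Union after reading y: {q0, q11}.
Now take the ε-closure:
From q0 via ε: add q5, q9, q13.
From q9 via ε: add q15.
From q13 via ε: add q7.
From q7 via ε: add q6.
From q15 via ε: add q8.
From q8 via ε: add q3.
No new states can be added; the closed set is {q0, q3, q5, q6, q7, q8, q9, q11, q13, q15}.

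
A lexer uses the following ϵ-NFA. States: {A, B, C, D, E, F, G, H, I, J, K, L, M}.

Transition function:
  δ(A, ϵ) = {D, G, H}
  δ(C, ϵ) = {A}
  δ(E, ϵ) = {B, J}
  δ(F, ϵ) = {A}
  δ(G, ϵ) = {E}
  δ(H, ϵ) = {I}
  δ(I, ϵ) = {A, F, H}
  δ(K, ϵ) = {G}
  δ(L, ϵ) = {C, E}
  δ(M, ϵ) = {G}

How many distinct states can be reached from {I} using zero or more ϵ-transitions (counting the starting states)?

9

Start with {I}.
From I via ϵ: add A, F, H.
From A via ϵ: add D, G.
From G via ϵ: add E.
From E via ϵ: add B, J.
ϵ-closure = {A, B, D, E, F, G, H, I, J}, which has 9 states.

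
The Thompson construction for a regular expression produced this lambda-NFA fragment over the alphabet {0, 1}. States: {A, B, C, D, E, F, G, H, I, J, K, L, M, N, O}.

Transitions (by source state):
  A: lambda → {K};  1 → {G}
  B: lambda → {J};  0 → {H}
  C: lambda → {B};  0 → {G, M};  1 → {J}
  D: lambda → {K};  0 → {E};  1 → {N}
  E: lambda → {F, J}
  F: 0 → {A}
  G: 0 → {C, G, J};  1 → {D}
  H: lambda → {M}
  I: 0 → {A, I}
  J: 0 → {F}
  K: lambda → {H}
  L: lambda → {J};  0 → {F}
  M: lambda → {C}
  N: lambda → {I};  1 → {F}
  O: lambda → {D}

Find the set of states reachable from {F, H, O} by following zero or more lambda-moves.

Start with {F, H, O}.
From H via lambda: add M.
From O via lambda: add D.
From D via lambda: add K.
From M via lambda: add C.
From C via lambda: add B.
From B via lambda: add J.
No new states can be added; the closed set is {B, C, D, F, H, J, K, M, O}.

{B, C, D, F, H, J, K, M, O}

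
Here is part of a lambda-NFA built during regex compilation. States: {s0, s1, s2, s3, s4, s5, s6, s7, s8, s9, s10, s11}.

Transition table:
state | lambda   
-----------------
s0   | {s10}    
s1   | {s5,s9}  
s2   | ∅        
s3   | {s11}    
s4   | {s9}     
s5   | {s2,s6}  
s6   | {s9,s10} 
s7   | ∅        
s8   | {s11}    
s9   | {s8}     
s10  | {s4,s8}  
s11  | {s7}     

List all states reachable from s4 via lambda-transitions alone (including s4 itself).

Start with {s4}.
From s4 via lambda: add s9.
From s9 via lambda: add s8.
From s8 via lambda: add s11.
From s11 via lambda: add s7.
No new states can be added; the closed set is {s4, s7, s8, s9, s11}.

{s4, s7, s8, s9, s11}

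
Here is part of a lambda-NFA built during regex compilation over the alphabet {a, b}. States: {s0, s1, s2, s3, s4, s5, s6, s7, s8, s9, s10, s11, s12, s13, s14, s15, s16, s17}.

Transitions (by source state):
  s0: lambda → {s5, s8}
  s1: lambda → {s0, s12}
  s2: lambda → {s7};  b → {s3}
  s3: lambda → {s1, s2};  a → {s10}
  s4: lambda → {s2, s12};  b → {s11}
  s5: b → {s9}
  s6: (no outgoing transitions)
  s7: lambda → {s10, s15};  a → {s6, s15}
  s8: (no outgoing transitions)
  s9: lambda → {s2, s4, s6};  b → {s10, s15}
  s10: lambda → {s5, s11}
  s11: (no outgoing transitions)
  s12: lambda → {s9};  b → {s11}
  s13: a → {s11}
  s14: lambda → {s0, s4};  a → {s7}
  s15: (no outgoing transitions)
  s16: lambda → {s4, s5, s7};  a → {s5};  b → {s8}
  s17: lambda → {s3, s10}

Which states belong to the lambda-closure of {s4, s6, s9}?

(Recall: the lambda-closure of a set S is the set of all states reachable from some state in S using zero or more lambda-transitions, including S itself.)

Start with {s4, s6, s9}.
From s4 via lambda: add s2, s12.
From s2 via lambda: add s7.
From s7 via lambda: add s10, s15.
From s10 via lambda: add s5, s11.
No new states can be added; the closed set is {s2, s4, s5, s6, s7, s9, s10, s11, s12, s15}.

{s2, s4, s5, s6, s7, s9, s10, s11, s12, s15}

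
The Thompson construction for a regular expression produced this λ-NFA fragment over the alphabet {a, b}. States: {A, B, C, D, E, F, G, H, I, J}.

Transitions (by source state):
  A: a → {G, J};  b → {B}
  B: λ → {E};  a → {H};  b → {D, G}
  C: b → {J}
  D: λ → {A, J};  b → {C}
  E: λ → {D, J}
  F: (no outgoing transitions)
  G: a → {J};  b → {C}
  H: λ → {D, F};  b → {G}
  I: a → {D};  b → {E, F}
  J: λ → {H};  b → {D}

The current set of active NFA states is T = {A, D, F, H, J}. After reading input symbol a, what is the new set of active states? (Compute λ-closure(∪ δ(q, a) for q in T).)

{A, D, F, G, H, J}

A on a → {G, J}.
No a-transition from D, F, H, J.
Union after reading a: {G, J}.
Now take the λ-closure:
From J via λ: add H.
From H via λ: add D, F.
From D via λ: add A.
No new states can be added; the closed set is {A, D, F, G, H, J}.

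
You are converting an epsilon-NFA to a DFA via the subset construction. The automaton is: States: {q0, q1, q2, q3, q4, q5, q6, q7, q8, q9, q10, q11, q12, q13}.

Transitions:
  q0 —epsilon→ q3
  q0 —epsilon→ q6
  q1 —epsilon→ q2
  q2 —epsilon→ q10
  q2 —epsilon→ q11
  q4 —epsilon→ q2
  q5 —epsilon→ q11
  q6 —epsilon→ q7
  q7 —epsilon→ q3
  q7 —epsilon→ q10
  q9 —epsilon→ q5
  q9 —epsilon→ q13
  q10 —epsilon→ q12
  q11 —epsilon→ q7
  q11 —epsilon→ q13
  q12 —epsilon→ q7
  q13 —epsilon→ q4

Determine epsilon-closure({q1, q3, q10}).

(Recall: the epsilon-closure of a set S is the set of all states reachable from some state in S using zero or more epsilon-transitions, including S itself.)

Start with {q1, q3, q10}.
From q1 via epsilon: add q2.
From q10 via epsilon: add q12.
From q2 via epsilon: add q11.
From q12 via epsilon: add q7.
From q11 via epsilon: add q13.
From q13 via epsilon: add q4.
No new states can be added; the closed set is {q1, q2, q3, q4, q7, q10, q11, q12, q13}.

{q1, q2, q3, q4, q7, q10, q11, q12, q13}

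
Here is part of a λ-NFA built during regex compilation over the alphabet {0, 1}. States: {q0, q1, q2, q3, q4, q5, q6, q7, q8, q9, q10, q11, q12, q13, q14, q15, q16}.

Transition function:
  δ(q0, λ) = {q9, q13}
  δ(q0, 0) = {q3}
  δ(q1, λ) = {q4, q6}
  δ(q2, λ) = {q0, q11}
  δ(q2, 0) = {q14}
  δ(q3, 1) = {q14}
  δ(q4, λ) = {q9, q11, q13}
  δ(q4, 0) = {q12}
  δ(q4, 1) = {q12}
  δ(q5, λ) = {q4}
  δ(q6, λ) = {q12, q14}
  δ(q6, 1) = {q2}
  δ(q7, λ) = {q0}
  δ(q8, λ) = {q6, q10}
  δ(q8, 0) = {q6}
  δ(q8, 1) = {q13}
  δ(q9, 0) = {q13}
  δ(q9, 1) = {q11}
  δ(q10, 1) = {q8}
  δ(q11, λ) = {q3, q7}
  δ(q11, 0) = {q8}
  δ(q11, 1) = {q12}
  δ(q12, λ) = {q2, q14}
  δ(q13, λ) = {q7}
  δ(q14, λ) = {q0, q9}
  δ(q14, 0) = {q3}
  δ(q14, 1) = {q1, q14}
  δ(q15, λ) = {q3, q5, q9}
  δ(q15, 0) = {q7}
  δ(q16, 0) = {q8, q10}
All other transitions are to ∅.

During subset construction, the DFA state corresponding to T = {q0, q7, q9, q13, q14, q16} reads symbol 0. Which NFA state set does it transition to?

{q0, q2, q3, q6, q7, q8, q9, q10, q11, q12, q13, q14}

q0 on 0 → {q3}.
q9 on 0 → {q13}.
q14 on 0 → {q3}.
q16 on 0 → {q8, q10}.
No 0-transition from q7, q13.
Union after reading 0: {q3, q8, q10, q13}.
Now take the λ-closure:
From q8 via λ: add q6.
From q13 via λ: add q7.
From q6 via λ: add q12, q14.
From q7 via λ: add q0.
From q0 via λ: add q9.
From q12 via λ: add q2.
From q2 via λ: add q11.
No new states can be added; the closed set is {q0, q2, q3, q6, q7, q8, q9, q10, q11, q12, q13, q14}.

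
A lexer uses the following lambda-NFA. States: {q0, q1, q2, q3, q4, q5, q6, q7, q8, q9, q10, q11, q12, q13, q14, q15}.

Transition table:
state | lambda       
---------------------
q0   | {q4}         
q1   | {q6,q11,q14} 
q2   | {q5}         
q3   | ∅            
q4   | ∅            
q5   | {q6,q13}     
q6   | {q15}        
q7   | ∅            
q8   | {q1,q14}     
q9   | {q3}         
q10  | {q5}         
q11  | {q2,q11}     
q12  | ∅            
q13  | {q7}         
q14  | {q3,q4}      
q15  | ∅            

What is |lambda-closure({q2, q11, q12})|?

8

Start with {q2, q11, q12}.
From q2 via lambda: add q5.
From q5 via lambda: add q6, q13.
From q6 via lambda: add q15.
From q13 via lambda: add q7.
lambda-closure = {q2, q5, q6, q7, q11, q12, q13, q15}, which has 8 states.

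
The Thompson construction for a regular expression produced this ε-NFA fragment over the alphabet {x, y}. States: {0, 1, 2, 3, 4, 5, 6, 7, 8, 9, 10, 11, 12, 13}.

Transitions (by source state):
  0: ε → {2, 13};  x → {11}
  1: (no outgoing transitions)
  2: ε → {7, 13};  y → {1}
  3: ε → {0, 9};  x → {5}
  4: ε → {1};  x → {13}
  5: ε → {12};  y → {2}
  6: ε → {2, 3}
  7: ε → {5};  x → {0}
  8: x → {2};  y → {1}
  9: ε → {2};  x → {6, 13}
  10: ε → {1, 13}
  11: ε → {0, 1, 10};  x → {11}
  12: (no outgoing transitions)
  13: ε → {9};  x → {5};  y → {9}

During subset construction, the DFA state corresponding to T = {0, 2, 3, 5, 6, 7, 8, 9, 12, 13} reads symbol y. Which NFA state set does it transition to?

{1, 2, 5, 7, 9, 12, 13}

2 on y → {1}.
5 on y → {2}.
8 on y → {1}.
13 on y → {9}.
No y-transition from 0, 3, 6, 7, 9, 12.
Union after reading y: {1, 2, 9}.
Now take the ε-closure:
From 2 via ε: add 7, 13.
From 7 via ε: add 5.
From 5 via ε: add 12.
No new states can be added; the closed set is {1, 2, 5, 7, 9, 12, 13}.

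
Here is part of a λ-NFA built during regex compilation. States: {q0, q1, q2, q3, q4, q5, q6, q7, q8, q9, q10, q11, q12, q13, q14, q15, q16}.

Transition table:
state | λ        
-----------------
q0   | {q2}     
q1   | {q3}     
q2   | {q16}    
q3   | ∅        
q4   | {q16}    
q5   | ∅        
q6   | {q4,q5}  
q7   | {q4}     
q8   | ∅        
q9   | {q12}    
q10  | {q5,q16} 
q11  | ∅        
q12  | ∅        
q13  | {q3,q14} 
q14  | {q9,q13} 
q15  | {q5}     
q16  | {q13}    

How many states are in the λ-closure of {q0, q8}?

Start with {q0, q8}.
From q0 via λ: add q2.
From q2 via λ: add q16.
From q16 via λ: add q13.
From q13 via λ: add q3, q14.
From q14 via λ: add q9.
From q9 via λ: add q12.
λ-closure = {q0, q2, q3, q8, q9, q12, q13, q14, q16}, which has 9 states.

9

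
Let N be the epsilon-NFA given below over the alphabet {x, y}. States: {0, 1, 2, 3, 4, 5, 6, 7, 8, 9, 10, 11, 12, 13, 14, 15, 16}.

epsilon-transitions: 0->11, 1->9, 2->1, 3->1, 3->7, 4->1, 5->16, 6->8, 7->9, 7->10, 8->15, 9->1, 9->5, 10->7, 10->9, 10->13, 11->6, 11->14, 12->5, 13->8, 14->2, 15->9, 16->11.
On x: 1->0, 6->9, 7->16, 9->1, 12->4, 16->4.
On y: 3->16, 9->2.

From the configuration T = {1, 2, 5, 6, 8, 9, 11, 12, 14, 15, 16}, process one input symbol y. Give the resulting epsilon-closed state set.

{1, 2, 5, 6, 8, 9, 11, 14, 15, 16}

9 on y → {2}.
No y-transition from 1, 2, 5, 6, 8, 11, 12, 14, 15, 16.
Union after reading y: {2}.
Now take the epsilon-closure:
From 2 via epsilon: add 1.
From 1 via epsilon: add 9.
From 9 via epsilon: add 5.
From 5 via epsilon: add 16.
From 16 via epsilon: add 11.
From 11 via epsilon: add 6, 14.
From 6 via epsilon: add 8.
From 8 via epsilon: add 15.
No new states can be added; the closed set is {1, 2, 5, 6, 8, 9, 11, 14, 15, 16}.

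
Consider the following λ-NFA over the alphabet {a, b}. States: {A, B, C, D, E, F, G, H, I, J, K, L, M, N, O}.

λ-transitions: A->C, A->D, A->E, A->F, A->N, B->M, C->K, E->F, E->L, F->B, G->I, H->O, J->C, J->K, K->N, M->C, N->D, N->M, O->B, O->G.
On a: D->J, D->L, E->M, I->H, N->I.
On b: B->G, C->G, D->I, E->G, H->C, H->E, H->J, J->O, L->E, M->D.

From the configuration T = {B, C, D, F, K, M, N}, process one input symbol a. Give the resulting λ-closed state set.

{C, D, I, J, K, L, M, N}

D on a → {J, L}.
N on a → {I}.
No a-transition from B, C, F, K, M.
Union after reading a: {I, J, L}.
Now take the λ-closure:
From J via λ: add C, K.
From K via λ: add N.
From N via λ: add D, M.
No new states can be added; the closed set is {C, D, I, J, K, L, M, N}.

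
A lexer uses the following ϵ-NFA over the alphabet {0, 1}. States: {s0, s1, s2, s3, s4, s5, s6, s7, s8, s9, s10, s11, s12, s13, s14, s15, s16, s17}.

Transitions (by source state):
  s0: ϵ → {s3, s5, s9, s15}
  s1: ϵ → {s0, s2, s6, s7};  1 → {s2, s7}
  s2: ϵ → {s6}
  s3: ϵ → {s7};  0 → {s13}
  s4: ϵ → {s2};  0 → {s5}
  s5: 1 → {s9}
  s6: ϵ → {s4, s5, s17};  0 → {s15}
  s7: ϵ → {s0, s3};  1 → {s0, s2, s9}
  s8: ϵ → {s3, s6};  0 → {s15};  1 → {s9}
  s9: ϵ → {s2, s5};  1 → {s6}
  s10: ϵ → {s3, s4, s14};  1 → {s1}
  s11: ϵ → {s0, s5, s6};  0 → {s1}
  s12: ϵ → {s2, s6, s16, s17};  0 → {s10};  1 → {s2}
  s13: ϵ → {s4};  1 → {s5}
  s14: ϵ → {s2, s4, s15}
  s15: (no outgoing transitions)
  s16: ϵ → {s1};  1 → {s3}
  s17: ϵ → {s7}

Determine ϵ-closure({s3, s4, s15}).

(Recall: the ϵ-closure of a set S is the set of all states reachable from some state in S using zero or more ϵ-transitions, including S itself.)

{s0, s2, s3, s4, s5, s6, s7, s9, s15, s17}

Start with {s3, s4, s15}.
From s3 via ϵ: add s7.
From s4 via ϵ: add s2.
From s2 via ϵ: add s6.
From s7 via ϵ: add s0.
From s0 via ϵ: add s5, s9.
From s6 via ϵ: add s17.
No new states can be added; the closed set is {s0, s2, s3, s4, s5, s6, s7, s9, s15, s17}.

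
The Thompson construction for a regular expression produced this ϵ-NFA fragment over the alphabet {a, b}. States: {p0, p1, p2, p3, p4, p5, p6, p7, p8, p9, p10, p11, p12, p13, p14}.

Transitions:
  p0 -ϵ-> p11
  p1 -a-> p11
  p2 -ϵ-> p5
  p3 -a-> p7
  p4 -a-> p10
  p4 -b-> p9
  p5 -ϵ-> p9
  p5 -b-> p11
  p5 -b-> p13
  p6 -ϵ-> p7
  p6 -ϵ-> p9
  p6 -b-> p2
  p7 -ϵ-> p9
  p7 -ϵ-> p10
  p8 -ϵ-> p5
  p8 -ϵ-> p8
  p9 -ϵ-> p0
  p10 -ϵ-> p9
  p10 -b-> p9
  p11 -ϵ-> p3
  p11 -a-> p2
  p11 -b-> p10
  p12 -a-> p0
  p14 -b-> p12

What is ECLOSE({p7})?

{p0, p3, p7, p9, p10, p11}

Start with {p7}.
From p7 via ϵ: add p9, p10.
From p9 via ϵ: add p0.
From p0 via ϵ: add p11.
From p11 via ϵ: add p3.
No new states can be added; the closed set is {p0, p3, p7, p9, p10, p11}.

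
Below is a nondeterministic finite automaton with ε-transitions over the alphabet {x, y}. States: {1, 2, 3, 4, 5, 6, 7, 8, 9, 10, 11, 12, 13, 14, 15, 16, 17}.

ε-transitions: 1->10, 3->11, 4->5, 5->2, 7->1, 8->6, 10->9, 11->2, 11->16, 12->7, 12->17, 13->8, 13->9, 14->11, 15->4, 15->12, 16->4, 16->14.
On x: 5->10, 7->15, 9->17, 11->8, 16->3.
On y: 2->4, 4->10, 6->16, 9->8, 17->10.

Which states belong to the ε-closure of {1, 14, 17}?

{1, 2, 4, 5, 9, 10, 11, 14, 16, 17}

Start with {1, 14, 17}.
From 1 via ε: add 10.
From 14 via ε: add 11.
From 10 via ε: add 9.
From 11 via ε: add 2, 16.
From 16 via ε: add 4.
From 4 via ε: add 5.
No new states can be added; the closed set is {1, 2, 4, 5, 9, 10, 11, 14, 16, 17}.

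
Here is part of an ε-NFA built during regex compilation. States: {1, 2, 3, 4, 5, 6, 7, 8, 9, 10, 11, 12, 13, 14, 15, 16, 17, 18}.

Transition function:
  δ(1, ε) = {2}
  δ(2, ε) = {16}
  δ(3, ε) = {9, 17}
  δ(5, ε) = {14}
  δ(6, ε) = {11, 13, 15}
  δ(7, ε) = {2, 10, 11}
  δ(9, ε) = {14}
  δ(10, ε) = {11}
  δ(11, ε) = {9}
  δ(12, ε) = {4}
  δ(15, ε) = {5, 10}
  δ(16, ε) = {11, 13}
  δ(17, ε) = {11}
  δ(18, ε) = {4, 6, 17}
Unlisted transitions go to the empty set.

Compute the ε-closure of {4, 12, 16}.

{4, 9, 11, 12, 13, 14, 16}

Start with {4, 12, 16}.
From 16 via ε: add 11, 13.
From 11 via ε: add 9.
From 9 via ε: add 14.
No new states can be added; the closed set is {4, 9, 11, 12, 13, 14, 16}.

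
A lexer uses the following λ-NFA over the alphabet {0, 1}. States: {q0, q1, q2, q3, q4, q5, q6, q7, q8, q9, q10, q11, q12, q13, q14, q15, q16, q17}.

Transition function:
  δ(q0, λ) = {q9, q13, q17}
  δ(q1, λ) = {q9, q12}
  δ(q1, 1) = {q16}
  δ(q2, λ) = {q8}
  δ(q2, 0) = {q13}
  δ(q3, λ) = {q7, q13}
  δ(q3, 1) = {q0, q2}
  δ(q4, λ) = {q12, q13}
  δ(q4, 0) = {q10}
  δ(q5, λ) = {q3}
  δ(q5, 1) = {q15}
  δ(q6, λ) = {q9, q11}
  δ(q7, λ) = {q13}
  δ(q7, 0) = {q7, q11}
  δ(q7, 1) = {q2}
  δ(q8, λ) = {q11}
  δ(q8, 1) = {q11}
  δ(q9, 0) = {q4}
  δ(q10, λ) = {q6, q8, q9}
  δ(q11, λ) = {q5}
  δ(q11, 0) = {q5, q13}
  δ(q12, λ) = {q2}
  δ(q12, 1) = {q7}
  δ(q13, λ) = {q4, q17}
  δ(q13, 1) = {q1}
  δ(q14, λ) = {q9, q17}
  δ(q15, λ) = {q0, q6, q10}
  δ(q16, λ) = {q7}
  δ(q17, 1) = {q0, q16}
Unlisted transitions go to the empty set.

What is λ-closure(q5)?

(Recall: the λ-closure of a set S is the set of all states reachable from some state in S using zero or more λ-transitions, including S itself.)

Start with {q5}.
From q5 via λ: add q3.
From q3 via λ: add q7, q13.
From q13 via λ: add q4, q17.
From q4 via λ: add q12.
From q12 via λ: add q2.
From q2 via λ: add q8.
From q8 via λ: add q11.
No new states can be added; the closed set is {q2, q3, q4, q5, q7, q8, q11, q12, q13, q17}.

{q2, q3, q4, q5, q7, q8, q11, q12, q13, q17}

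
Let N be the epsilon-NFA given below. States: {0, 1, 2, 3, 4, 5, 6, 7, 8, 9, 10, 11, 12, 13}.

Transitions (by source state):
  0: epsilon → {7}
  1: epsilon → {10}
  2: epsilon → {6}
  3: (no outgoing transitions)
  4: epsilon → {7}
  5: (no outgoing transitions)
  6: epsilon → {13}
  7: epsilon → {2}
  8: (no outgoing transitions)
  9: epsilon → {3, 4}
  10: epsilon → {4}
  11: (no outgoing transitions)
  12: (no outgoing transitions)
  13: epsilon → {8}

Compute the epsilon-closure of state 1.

Start with {1}.
From 1 via epsilon: add 10.
From 10 via epsilon: add 4.
From 4 via epsilon: add 7.
From 7 via epsilon: add 2.
From 2 via epsilon: add 6.
From 6 via epsilon: add 13.
From 13 via epsilon: add 8.
No new states can be added; the closed set is {1, 2, 4, 6, 7, 8, 10, 13}.

{1, 2, 4, 6, 7, 8, 10, 13}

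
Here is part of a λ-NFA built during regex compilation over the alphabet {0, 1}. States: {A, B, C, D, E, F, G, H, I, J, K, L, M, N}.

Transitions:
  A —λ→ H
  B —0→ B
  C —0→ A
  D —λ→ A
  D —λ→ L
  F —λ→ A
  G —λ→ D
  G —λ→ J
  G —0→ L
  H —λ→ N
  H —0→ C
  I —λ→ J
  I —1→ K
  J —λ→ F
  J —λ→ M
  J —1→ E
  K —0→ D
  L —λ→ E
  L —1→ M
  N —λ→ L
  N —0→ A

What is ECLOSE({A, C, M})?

Start with {A, C, M}.
From A via λ: add H.
From H via λ: add N.
From N via λ: add L.
From L via λ: add E.
No new states can be added; the closed set is {A, C, E, H, L, M, N}.

{A, C, E, H, L, M, N}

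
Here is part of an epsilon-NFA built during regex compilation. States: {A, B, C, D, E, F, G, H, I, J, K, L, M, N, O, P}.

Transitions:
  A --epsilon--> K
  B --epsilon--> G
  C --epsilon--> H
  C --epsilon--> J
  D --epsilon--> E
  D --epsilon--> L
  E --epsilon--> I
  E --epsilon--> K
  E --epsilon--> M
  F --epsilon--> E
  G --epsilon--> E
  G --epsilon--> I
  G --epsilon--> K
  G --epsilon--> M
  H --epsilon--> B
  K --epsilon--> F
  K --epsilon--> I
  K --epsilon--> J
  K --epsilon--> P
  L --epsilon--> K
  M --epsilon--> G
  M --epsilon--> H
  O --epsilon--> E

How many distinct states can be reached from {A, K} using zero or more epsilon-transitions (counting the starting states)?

Start with {A, K}.
From K via epsilon: add F, I, J, P.
From F via epsilon: add E.
From E via epsilon: add M.
From M via epsilon: add G, H.
From H via epsilon: add B.
epsilon-closure = {A, B, E, F, G, H, I, J, K, M, P}, which has 11 states.

11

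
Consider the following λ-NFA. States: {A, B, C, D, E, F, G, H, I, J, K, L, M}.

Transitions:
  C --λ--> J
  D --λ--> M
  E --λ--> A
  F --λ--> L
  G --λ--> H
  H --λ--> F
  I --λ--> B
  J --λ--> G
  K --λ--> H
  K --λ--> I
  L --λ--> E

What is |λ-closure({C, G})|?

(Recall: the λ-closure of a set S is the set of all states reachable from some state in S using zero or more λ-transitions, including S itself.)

8

Start with {C, G}.
From C via λ: add J.
From G via λ: add H.
From H via λ: add F.
From F via λ: add L.
From L via λ: add E.
From E via λ: add A.
λ-closure = {A, C, E, F, G, H, J, L}, which has 8 states.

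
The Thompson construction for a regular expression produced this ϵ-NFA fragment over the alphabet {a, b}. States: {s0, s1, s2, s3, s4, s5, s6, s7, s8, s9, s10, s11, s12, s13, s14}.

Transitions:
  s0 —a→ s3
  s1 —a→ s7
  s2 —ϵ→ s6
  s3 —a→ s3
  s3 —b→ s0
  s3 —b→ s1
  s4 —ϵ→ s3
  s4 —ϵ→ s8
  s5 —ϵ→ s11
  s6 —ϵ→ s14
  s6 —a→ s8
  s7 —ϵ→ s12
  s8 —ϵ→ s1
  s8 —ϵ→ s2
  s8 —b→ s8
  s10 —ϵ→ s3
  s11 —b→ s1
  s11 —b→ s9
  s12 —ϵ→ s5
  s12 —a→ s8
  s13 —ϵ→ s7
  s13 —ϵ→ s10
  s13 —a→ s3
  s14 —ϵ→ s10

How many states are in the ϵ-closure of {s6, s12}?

Start with {s6, s12}.
From s6 via ϵ: add s14.
From s12 via ϵ: add s5.
From s5 via ϵ: add s11.
From s14 via ϵ: add s10.
From s10 via ϵ: add s3.
ϵ-closure = {s3, s5, s6, s10, s11, s12, s14}, which has 7 states.

7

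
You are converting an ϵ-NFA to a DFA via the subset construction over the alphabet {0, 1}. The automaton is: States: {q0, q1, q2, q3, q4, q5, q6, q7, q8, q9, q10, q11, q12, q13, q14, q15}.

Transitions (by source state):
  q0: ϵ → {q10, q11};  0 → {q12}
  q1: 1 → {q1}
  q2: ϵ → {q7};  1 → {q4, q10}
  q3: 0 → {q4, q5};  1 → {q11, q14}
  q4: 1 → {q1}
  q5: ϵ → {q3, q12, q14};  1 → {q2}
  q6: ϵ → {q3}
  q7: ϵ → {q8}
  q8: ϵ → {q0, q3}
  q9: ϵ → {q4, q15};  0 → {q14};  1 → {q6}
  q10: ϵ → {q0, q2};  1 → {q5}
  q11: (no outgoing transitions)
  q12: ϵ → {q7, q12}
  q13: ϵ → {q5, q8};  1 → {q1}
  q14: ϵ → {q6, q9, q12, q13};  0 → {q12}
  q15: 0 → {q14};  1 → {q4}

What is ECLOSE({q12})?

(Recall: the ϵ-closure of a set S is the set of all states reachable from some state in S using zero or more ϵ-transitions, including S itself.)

{q0, q2, q3, q7, q8, q10, q11, q12}

Start with {q12}.
From q12 via ϵ: add q7.
From q7 via ϵ: add q8.
From q8 via ϵ: add q0, q3.
From q0 via ϵ: add q10, q11.
From q10 via ϵ: add q2.
No new states can be added; the closed set is {q0, q2, q3, q7, q8, q10, q11, q12}.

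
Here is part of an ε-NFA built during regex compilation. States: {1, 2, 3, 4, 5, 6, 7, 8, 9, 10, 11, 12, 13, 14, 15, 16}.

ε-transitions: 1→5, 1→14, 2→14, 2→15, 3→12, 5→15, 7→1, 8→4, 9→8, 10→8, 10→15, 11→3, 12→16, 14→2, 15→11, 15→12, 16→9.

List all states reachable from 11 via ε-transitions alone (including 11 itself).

Start with {11}.
From 11 via ε: add 3.
From 3 via ε: add 12.
From 12 via ε: add 16.
From 16 via ε: add 9.
From 9 via ε: add 8.
From 8 via ε: add 4.
No new states can be added; the closed set is {3, 4, 8, 9, 11, 12, 16}.

{3, 4, 8, 9, 11, 12, 16}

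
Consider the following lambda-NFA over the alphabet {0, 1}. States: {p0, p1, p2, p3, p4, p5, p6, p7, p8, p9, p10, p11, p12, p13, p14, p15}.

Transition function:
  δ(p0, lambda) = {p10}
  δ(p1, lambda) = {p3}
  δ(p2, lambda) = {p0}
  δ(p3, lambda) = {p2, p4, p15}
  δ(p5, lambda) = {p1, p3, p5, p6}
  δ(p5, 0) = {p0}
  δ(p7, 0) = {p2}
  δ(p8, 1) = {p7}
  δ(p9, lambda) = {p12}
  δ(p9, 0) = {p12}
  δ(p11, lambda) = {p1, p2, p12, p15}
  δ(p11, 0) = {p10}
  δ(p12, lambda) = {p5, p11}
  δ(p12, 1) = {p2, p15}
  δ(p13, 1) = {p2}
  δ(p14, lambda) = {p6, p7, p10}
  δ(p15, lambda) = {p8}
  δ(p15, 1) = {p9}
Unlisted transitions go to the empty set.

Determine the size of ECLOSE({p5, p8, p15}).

10

Start with {p5, p8, p15}.
From p5 via lambda: add p1, p3, p6.
From p3 via lambda: add p2, p4.
From p2 via lambda: add p0.
From p0 via lambda: add p10.
lambda-closure = {p0, p1, p2, p3, p4, p5, p6, p8, p10, p15}, which has 10 states.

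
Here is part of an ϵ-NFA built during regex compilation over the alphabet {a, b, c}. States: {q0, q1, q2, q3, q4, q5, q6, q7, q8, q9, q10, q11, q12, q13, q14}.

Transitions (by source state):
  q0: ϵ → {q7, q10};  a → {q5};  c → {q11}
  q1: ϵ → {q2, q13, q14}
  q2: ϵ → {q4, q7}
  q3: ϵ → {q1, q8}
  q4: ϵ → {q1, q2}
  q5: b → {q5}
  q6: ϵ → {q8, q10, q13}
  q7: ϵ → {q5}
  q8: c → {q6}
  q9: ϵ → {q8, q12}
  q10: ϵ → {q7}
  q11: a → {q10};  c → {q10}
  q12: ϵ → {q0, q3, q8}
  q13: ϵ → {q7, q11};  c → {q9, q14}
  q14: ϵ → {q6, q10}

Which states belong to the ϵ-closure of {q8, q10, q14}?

{q5, q6, q7, q8, q10, q11, q13, q14}

Start with {q8, q10, q14}.
From q10 via ϵ: add q7.
From q14 via ϵ: add q6.
From q6 via ϵ: add q13.
From q7 via ϵ: add q5.
From q13 via ϵ: add q11.
No new states can be added; the closed set is {q5, q6, q7, q8, q10, q11, q13, q14}.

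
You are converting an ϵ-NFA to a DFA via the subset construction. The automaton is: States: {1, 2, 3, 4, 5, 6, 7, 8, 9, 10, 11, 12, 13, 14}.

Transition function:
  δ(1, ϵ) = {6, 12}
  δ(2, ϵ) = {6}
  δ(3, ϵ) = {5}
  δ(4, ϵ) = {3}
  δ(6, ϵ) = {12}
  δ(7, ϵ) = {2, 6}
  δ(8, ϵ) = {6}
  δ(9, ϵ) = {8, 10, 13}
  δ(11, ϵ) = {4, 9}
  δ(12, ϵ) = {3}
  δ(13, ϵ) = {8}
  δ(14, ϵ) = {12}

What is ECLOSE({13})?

Start with {13}.
From 13 via ϵ: add 8.
From 8 via ϵ: add 6.
From 6 via ϵ: add 12.
From 12 via ϵ: add 3.
From 3 via ϵ: add 5.
No new states can be added; the closed set is {3, 5, 6, 8, 12, 13}.

{3, 5, 6, 8, 12, 13}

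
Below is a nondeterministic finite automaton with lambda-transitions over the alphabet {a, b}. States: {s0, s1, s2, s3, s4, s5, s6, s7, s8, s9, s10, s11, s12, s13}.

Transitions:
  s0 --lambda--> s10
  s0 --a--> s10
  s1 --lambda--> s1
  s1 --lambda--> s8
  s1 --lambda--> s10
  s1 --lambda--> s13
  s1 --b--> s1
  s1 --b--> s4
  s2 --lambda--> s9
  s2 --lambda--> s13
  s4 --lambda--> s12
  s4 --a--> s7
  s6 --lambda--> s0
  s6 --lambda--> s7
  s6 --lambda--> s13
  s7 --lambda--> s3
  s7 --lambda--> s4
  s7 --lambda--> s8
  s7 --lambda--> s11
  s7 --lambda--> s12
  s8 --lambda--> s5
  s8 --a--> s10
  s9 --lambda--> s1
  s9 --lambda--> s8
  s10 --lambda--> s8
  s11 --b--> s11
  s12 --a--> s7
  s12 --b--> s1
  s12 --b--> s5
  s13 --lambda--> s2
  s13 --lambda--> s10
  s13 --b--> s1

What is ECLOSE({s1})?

{s1, s2, s5, s8, s9, s10, s13}

Start with {s1}.
From s1 via lambda: add s8, s10, s13.
From s8 via lambda: add s5.
From s13 via lambda: add s2.
From s2 via lambda: add s9.
No new states can be added; the closed set is {s1, s2, s5, s8, s9, s10, s13}.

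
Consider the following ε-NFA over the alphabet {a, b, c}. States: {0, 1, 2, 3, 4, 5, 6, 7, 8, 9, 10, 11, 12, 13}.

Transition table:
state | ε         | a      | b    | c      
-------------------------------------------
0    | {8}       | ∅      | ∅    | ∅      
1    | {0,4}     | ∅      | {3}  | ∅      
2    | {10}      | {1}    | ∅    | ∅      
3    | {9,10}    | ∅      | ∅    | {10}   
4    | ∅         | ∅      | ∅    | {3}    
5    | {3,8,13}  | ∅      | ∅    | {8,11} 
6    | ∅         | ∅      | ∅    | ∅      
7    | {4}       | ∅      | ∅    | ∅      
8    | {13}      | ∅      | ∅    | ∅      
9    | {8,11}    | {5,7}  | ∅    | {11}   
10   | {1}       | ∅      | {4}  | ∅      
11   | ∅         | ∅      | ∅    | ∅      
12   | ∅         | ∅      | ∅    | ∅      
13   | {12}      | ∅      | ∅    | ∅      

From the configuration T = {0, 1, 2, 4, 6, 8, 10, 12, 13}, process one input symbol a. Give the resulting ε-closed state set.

{0, 1, 4, 8, 12, 13}

2 on a → {1}.
No a-transition from 0, 1, 4, 6, 8, 10, 12, 13.
Union after reading a: {1}.
Now take the ε-closure:
From 1 via ε: add 0, 4.
From 0 via ε: add 8.
From 8 via ε: add 13.
From 13 via ε: add 12.
No new states can be added; the closed set is {0, 1, 4, 8, 12, 13}.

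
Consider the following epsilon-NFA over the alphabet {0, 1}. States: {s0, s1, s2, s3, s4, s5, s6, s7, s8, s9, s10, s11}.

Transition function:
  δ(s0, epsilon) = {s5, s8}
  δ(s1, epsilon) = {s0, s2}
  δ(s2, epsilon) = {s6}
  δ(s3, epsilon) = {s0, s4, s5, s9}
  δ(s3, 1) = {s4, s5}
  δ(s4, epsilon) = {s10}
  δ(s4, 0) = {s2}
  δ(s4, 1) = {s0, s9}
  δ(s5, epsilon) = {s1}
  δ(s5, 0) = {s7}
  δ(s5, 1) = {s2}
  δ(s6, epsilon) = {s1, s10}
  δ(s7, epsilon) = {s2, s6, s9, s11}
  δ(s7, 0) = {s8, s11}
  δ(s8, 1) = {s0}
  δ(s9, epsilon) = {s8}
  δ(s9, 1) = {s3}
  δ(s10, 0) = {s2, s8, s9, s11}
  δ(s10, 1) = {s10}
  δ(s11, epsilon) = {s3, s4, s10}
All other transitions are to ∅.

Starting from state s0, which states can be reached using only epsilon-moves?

Start with {s0}.
From s0 via epsilon: add s5, s8.
From s5 via epsilon: add s1.
From s1 via epsilon: add s2.
From s2 via epsilon: add s6.
From s6 via epsilon: add s10.
No new states can be added; the closed set is {s0, s1, s2, s5, s6, s8, s10}.

{s0, s1, s2, s5, s6, s8, s10}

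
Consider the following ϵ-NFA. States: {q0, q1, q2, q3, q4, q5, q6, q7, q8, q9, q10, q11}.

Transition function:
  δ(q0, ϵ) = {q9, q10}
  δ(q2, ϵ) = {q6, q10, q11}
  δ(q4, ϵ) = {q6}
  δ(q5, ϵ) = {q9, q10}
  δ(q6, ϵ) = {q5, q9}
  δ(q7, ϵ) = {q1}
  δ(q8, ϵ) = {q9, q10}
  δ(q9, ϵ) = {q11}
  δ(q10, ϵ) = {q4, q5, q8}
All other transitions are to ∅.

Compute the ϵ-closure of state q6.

{q4, q5, q6, q8, q9, q10, q11}

Start with {q6}.
From q6 via ϵ: add q5, q9.
From q5 via ϵ: add q10.
From q9 via ϵ: add q11.
From q10 via ϵ: add q4, q8.
No new states can be added; the closed set is {q4, q5, q6, q8, q9, q10, q11}.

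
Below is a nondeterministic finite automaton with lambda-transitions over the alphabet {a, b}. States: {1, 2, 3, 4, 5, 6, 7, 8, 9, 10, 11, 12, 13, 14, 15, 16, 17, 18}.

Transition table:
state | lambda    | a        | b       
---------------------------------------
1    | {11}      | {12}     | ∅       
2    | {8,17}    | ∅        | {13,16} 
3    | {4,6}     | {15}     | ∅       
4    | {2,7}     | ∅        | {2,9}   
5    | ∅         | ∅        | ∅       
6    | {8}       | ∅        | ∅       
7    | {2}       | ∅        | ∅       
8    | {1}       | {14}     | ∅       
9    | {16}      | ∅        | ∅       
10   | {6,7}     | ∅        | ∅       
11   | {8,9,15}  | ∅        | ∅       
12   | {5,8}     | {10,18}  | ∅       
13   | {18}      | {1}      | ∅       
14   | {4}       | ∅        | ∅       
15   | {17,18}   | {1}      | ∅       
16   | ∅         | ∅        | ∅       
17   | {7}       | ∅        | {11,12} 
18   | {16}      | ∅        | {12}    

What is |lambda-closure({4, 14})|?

Start with {4, 14}.
From 4 via lambda: add 2, 7.
From 2 via lambda: add 8, 17.
From 8 via lambda: add 1.
From 1 via lambda: add 11.
From 11 via lambda: add 9, 15.
From 9 via lambda: add 16.
From 15 via lambda: add 18.
lambda-closure = {1, 2, 4, 7, 8, 9, 11, 14, 15, 16, 17, 18}, which has 12 states.

12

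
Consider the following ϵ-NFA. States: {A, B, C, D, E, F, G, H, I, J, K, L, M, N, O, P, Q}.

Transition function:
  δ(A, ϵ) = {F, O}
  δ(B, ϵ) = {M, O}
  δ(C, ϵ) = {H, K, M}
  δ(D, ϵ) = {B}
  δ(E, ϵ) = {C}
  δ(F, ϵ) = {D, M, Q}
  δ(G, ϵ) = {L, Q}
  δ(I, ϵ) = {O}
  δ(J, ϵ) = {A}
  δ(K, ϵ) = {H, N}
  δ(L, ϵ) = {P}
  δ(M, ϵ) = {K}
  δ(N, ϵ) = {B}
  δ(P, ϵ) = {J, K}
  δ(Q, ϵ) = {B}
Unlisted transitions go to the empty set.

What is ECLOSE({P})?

{A, B, D, F, H, J, K, M, N, O, P, Q}

Start with {P}.
From P via ϵ: add J, K.
From J via ϵ: add A.
From K via ϵ: add H, N.
From A via ϵ: add F, O.
From N via ϵ: add B.
From B via ϵ: add M.
From F via ϵ: add D, Q.
No new states can be added; the closed set is {A, B, D, F, H, J, K, M, N, O, P, Q}.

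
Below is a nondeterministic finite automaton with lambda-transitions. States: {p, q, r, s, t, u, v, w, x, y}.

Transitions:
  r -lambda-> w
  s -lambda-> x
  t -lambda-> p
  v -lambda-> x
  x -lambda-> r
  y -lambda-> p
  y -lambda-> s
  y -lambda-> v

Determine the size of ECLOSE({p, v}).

5

Start with {p, v}.
From v via lambda: add x.
From x via lambda: add r.
From r via lambda: add w.
lambda-closure = {p, r, v, w, x}, which has 5 states.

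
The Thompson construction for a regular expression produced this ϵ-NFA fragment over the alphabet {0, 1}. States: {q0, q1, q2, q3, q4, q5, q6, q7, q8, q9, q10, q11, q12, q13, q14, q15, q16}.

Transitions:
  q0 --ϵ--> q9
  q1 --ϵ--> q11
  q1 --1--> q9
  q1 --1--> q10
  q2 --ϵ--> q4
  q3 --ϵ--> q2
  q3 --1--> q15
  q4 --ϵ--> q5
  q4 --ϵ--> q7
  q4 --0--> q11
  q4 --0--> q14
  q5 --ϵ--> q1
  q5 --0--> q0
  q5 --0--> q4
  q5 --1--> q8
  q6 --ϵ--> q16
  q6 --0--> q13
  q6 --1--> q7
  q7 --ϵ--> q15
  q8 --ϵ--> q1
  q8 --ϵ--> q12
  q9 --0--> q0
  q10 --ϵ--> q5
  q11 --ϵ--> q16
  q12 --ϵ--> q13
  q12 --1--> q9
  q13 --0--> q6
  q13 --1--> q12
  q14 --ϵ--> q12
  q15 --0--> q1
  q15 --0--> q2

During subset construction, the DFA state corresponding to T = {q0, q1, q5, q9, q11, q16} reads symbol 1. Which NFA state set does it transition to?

{q1, q5, q8, q9, q10, q11, q12, q13, q16}

q1 on 1 → {q9, q10}.
q5 on 1 → {q8}.
No 1-transition from q0, q9, q11, q16.
Union after reading 1: {q8, q9, q10}.
Now take the ϵ-closure:
From q8 via ϵ: add q1, q12.
From q10 via ϵ: add q5.
From q1 via ϵ: add q11.
From q12 via ϵ: add q13.
From q11 via ϵ: add q16.
No new states can be added; the closed set is {q1, q5, q8, q9, q10, q11, q12, q13, q16}.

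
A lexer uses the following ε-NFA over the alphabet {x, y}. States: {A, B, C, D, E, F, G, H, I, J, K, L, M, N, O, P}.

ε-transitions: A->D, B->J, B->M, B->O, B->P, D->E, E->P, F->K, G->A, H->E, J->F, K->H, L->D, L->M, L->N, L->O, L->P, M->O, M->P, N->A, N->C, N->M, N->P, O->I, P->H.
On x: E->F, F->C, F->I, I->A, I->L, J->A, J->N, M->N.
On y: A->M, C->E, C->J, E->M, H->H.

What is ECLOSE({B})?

{B, E, F, H, I, J, K, M, O, P}

Start with {B}.
From B via ε: add J, M, O, P.
From J via ε: add F.
From O via ε: add I.
From P via ε: add H.
From F via ε: add K.
From H via ε: add E.
No new states can be added; the closed set is {B, E, F, H, I, J, K, M, O, P}.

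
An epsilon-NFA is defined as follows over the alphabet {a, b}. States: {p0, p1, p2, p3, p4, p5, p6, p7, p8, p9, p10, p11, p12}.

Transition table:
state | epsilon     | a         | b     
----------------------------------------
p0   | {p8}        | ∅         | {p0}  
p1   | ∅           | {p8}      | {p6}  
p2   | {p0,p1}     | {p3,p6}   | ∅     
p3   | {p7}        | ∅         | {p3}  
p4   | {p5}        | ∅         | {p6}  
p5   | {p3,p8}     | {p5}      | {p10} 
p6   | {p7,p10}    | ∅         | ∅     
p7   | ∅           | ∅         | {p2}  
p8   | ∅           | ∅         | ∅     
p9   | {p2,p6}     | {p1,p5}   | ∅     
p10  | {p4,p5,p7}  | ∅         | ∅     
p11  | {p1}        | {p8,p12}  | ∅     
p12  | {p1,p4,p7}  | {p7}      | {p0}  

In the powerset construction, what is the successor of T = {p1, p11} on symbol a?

{p1, p3, p4, p5, p7, p8, p12}

p1 on a → {p8}.
p11 on a → {p8, p12}.
Union after reading a: {p8, p12}.
Now take the epsilon-closure:
From p12 via epsilon: add p1, p4, p7.
From p4 via epsilon: add p5.
From p5 via epsilon: add p3.
No new states can be added; the closed set is {p1, p3, p4, p5, p7, p8, p12}.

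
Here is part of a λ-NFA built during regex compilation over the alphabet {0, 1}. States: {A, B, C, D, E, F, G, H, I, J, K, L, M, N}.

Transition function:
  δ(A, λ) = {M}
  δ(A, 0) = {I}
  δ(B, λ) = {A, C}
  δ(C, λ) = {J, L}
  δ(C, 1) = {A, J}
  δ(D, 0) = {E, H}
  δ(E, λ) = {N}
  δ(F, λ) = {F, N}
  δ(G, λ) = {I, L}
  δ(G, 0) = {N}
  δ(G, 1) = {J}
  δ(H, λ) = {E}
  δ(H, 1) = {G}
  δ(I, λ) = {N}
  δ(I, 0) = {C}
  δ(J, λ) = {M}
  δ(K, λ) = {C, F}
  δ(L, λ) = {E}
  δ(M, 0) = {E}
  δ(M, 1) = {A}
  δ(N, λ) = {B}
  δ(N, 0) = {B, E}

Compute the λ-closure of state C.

Start with {C}.
From C via λ: add J, L.
From J via λ: add M.
From L via λ: add E.
From E via λ: add N.
From N via λ: add B.
From B via λ: add A.
No new states can be added; the closed set is {A, B, C, E, J, L, M, N}.

{A, B, C, E, J, L, M, N}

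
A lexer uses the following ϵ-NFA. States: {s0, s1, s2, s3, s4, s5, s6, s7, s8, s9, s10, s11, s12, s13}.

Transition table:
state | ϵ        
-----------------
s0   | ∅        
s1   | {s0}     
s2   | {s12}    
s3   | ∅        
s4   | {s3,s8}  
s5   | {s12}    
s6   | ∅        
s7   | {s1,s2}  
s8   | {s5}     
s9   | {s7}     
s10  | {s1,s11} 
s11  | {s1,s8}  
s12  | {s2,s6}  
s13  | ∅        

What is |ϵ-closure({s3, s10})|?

Start with {s3, s10}.
From s10 via ϵ: add s1, s11.
From s1 via ϵ: add s0.
From s11 via ϵ: add s8.
From s8 via ϵ: add s5.
From s5 via ϵ: add s12.
From s12 via ϵ: add s2, s6.
ϵ-closure = {s0, s1, s2, s3, s5, s6, s8, s10, s11, s12}, which has 10 states.

10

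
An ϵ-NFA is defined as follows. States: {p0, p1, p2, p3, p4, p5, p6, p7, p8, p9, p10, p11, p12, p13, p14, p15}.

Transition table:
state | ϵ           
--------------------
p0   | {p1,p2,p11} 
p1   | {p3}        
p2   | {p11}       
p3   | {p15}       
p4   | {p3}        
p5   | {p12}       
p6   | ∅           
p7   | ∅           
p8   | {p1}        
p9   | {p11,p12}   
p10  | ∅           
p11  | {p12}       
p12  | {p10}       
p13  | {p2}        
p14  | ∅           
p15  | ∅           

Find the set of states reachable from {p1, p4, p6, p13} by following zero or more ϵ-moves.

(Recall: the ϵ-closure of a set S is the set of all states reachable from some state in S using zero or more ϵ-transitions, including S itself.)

Start with {p1, p4, p6, p13}.
From p1 via ϵ: add p3.
From p13 via ϵ: add p2.
From p2 via ϵ: add p11.
From p3 via ϵ: add p15.
From p11 via ϵ: add p12.
From p12 via ϵ: add p10.
No new states can be added; the closed set is {p1, p2, p3, p4, p6, p10, p11, p12, p13, p15}.

{p1, p2, p3, p4, p6, p10, p11, p12, p13, p15}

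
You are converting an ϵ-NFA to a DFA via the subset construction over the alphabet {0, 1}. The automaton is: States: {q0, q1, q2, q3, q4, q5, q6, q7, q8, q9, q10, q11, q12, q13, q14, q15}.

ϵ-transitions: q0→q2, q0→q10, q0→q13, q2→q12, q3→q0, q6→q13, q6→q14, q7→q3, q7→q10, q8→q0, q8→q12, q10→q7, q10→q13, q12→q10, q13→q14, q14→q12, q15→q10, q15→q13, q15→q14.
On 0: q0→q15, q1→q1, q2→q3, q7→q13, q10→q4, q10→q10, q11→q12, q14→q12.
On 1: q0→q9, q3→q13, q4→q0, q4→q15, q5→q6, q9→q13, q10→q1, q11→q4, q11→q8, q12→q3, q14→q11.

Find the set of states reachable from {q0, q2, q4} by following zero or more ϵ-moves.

{q0, q2, q3, q4, q7, q10, q12, q13, q14}

Start with {q0, q2, q4}.
From q0 via ϵ: add q10, q13.
From q2 via ϵ: add q12.
From q10 via ϵ: add q7.
From q13 via ϵ: add q14.
From q7 via ϵ: add q3.
No new states can be added; the closed set is {q0, q2, q3, q4, q7, q10, q12, q13, q14}.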